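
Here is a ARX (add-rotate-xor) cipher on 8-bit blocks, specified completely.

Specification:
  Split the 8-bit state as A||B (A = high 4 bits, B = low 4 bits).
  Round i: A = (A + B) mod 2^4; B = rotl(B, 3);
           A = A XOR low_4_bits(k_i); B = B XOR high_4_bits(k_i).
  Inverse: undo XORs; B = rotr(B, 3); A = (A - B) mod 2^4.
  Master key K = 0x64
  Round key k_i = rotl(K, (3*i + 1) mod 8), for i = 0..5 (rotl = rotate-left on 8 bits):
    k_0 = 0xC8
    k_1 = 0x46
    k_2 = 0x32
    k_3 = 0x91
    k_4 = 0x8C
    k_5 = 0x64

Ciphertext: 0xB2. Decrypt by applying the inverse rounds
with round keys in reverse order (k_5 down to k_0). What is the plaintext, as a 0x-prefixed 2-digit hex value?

s_0 = ciphertext = 0xB2
s_1 = InvRound(s_0, k_5) = 0x78
s_2 = InvRound(s_1, k_4) = 0xB0
s_3 = InvRound(s_2, k_3) = 0x73
s_4 = InvRound(s_3, k_2) = 0x50
s_5 = InvRound(s_4, k_1) = 0xB8
s_6 = InvRound(s_5, k_0) = 0xB8

0xB8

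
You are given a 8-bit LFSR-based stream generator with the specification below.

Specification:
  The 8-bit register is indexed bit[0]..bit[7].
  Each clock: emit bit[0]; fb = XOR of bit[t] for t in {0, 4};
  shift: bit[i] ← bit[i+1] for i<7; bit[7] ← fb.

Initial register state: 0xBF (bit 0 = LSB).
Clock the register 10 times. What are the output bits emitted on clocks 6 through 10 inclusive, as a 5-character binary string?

10100

reg_0 = 0xBF
clock 1: out=1, reg = 0x5F
clock 2: out=1, reg = 0x2F
clock 3: out=1, reg = 0x97
clock 4: out=1, reg = 0x4B
clock 5: out=1, reg = 0xA5
clock 6: out=1, reg = 0xD2
clock 7: out=0, reg = 0xE9
clock 8: out=1, reg = 0xF4
clock 9: out=0, reg = 0xFA
clock 10: out=0, reg = 0xFD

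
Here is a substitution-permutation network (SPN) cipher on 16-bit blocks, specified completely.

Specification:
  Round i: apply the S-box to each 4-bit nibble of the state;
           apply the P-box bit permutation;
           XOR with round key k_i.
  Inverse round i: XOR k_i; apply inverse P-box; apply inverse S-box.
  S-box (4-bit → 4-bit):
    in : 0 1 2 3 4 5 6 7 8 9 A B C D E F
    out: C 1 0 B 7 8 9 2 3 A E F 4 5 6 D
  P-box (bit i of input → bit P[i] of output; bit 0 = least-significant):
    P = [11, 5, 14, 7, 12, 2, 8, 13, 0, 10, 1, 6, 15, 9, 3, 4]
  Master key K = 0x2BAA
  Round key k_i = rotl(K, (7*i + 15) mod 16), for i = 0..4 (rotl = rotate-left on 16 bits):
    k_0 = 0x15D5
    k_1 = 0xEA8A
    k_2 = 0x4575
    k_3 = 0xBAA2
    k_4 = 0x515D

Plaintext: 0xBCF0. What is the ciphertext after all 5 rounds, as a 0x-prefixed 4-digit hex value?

s_0 = plaintext = 0xBCF0
s_1 = Round(s_0, k_0) = 0xE64F
s_2 = Round(s_1, k_1) = 0xB147
s_3 = Round(s_2, k_2) = 0xD648
s_4 = Round(s_3, k_3) = 0x23CF
s_5 = Round(s_4, k_4) = 0x1C9C

0x1C9C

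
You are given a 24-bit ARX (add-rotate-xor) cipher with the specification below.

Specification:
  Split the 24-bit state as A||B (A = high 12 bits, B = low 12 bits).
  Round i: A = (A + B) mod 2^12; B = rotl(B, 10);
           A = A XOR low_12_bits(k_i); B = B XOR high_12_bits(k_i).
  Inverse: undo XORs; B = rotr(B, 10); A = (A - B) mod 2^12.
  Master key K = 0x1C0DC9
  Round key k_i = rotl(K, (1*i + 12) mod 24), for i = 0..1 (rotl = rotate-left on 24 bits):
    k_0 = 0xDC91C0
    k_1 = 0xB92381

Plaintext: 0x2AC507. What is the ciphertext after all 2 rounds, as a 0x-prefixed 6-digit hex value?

s_0 = plaintext = 0x2AC507
s_1 = Round(s_0, k_0) = 0x673088
s_2 = Round(s_1, k_1) = 0x57ABB0

0x57ABB0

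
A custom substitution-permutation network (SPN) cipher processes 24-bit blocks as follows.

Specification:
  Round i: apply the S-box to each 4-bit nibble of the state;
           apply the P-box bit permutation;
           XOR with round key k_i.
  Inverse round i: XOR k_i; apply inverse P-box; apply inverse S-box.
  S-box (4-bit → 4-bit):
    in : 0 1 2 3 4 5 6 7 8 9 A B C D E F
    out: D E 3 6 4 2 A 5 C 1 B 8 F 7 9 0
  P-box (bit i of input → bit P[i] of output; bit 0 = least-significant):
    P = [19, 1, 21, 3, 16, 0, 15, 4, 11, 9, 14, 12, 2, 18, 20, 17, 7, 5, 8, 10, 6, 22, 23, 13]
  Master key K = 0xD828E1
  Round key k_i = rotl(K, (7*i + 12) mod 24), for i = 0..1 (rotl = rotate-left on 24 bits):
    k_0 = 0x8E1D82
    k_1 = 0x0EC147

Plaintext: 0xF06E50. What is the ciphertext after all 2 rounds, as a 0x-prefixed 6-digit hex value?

s_0 = plaintext = 0xF06E50
s_1 = Round(s_0, k_0) = 0xA0000B
s_2 = Round(s_1, k_1) = 0x5D3C9B

0x5D3C9B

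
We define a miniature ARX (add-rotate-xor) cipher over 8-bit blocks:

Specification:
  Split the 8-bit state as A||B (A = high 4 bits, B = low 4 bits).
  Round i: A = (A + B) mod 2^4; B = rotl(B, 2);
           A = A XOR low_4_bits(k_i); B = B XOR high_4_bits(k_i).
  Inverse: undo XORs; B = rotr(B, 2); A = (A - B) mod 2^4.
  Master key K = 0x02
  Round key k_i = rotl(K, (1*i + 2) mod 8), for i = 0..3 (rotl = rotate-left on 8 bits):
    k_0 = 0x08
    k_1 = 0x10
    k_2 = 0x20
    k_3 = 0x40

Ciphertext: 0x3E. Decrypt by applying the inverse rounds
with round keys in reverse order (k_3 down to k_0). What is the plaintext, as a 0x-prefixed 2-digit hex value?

s_0 = ciphertext = 0x3E
s_1 = InvRound(s_0, k_3) = 0x9A
s_2 = InvRound(s_1, k_2) = 0x72
s_3 = InvRound(s_2, k_1) = 0xBC
s_4 = InvRound(s_3, k_0) = 0x03

0x03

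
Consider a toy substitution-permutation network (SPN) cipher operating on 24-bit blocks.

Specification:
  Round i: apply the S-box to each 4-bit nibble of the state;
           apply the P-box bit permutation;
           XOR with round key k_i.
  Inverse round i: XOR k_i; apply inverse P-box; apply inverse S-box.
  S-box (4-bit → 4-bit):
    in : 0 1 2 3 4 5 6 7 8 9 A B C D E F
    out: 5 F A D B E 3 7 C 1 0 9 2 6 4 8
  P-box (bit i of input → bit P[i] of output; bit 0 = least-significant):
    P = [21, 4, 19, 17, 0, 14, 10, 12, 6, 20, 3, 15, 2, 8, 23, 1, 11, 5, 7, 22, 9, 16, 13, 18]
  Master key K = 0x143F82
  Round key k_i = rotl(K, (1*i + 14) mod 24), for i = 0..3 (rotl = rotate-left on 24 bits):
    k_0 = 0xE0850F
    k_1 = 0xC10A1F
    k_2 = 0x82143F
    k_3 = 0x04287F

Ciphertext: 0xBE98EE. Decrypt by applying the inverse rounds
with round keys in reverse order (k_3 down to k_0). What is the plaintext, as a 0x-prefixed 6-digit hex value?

0x5D3535

s_0 = ciphertext = 0xBE98EE
s_1 = InvRound(s_0, k_3) = 0xEEE2B1
s_2 = InvRound(s_1, k_2) = 0x38B850
s_3 = InvRound(s_2, k_1) = 0x7F31B0
s_4 = InvRound(s_3, k_0) = 0x5D3535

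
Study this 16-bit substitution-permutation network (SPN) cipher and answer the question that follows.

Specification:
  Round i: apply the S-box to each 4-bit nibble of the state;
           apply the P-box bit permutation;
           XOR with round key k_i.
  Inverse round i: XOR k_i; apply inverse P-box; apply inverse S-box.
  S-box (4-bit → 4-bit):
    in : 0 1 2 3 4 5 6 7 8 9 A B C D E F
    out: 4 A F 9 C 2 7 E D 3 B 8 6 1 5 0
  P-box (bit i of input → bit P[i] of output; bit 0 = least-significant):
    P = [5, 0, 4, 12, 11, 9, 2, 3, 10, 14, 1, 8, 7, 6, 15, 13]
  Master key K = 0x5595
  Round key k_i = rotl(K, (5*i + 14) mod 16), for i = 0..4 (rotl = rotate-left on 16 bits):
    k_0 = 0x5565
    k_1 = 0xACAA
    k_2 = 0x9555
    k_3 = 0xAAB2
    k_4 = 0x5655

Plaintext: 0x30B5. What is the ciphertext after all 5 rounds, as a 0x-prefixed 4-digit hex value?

s_0 = plaintext = 0x30B5
s_1 = Round(s_0, k_0) = 0x75EE
s_2 = Round(s_1, k_1) = 0x44DE
s_3 = Round(s_2, k_2) = 0x3C67
s_4 = Round(s_3, k_3) = 0xD025
s_5 = Round(s_4, k_4) = 0x5CDA

0x5CDA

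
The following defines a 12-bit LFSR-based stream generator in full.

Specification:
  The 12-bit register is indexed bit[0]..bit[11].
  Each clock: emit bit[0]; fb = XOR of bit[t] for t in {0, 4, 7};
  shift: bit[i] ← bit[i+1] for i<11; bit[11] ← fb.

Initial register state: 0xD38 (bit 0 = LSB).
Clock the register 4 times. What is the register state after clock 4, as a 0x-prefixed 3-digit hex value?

0x1D3

reg_0 = 0xD38
clock 1: out=0, reg = 0xE9C
clock 2: out=0, reg = 0x74E
clock 3: out=0, reg = 0x3A7
clock 4: out=1, reg = 0x1D3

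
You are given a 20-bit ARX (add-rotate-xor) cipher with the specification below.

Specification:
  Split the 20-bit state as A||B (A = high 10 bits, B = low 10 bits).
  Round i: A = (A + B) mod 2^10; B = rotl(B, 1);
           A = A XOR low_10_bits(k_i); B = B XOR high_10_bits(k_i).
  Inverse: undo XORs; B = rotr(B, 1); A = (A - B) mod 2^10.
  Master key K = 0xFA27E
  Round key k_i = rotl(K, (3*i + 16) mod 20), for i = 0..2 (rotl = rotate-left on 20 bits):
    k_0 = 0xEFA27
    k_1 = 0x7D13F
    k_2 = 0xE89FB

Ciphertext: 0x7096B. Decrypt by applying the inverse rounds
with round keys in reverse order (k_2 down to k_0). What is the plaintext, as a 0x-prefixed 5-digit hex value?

s_0 = ciphertext = 0x7096B
s_1 = InvRound(s_0, k_2) = 0x35764
s_2 = InvRound(s_1, k_1) = 0x28948
s_3 = InvRound(s_2, k_0) = 0x4297B

0x4297B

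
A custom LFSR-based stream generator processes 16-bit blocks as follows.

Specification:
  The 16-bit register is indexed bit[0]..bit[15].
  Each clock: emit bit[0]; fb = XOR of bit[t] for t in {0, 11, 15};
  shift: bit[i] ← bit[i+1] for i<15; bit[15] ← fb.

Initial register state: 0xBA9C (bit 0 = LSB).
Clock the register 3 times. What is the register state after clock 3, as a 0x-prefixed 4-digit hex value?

reg_0 = 0xBA9C
clock 1: out=0, reg = 0x5D4E
clock 2: out=0, reg = 0xAEA7
clock 3: out=1, reg = 0xD753

0xD753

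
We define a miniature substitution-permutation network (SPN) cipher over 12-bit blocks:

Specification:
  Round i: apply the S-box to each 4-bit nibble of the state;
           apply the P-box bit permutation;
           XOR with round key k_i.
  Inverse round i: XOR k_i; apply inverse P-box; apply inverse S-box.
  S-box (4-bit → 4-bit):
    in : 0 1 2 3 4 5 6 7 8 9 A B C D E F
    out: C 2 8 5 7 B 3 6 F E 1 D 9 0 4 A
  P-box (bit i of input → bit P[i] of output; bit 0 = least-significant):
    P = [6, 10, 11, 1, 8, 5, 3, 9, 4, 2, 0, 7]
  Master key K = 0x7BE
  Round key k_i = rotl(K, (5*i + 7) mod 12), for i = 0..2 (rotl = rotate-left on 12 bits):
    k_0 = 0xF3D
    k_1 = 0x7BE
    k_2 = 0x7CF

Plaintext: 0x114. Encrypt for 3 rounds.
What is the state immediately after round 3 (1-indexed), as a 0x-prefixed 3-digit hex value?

0x472

s_0 = plaintext = 0x114
s_1 = Round(s_0, k_0) = 0x359
s_2 = Round(s_1, k_1) = 0x88D
s_3 = Round(s_2, k_2) = 0x472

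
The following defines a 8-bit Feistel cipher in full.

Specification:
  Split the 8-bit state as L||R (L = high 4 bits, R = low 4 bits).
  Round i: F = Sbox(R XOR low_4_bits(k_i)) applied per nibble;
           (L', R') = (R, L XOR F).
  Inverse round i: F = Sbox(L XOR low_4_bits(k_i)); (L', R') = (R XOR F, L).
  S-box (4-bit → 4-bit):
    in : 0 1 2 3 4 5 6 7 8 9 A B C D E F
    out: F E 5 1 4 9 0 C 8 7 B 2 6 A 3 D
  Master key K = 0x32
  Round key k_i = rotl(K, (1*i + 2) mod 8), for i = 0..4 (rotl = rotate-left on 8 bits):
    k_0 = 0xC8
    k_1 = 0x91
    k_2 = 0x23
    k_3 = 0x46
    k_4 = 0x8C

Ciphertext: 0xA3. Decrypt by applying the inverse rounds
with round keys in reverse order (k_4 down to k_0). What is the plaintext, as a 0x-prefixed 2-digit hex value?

0x29

s_0 = ciphertext = 0xA3
s_1 = InvRound(s_0, k_4) = 0x3A
s_2 = InvRound(s_1, k_3) = 0x33
s_3 = InvRound(s_2, k_2) = 0xC3
s_4 = InvRound(s_3, k_1) = 0x9C
s_5 = InvRound(s_4, k_0) = 0x29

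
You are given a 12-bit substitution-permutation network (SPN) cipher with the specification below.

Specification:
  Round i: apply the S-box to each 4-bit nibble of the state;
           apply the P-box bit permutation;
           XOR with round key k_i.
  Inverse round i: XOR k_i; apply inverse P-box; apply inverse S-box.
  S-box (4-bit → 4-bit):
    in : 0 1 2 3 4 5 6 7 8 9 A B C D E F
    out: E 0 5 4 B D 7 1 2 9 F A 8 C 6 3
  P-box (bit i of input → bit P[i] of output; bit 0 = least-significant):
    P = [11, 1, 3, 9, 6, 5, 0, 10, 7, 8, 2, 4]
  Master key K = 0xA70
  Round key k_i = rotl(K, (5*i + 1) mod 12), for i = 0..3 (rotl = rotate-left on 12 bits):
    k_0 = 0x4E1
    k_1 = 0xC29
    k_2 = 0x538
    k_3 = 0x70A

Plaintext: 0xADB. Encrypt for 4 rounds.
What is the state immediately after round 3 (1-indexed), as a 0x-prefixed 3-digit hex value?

0xCC9

s_0 = plaintext = 0xADB
s_1 = Round(s_0, k_0) = 0x376
s_2 = Round(s_1, k_1) = 0x467
s_3 = Round(s_2, k_2) = 0xCC9
s_4 = Round(s_3, k_3) = 0x91A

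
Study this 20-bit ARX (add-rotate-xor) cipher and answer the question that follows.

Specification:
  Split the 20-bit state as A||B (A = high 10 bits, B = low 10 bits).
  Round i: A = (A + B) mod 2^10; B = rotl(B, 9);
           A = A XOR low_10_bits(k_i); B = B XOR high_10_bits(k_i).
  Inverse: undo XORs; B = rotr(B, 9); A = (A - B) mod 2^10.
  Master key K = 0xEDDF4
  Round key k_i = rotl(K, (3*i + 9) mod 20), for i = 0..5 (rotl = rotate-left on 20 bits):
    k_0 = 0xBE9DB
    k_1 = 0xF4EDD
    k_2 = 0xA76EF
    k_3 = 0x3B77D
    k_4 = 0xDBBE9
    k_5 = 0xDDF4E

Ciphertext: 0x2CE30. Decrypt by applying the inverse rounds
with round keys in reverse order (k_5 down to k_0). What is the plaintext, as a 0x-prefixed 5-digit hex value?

0xCE48B

s_0 = ciphertext = 0x2CE30
s_1 = InvRound(s_0, k_5) = 0x5BE8E
s_2 = InvRound(s_1, k_4) = 0xB1BC0
s_3 = InvRound(s_2, k_3) = 0xD825B
s_4 = InvRound(s_3, k_2) = 0x00D8C
s_5 = InvRound(s_4, k_1) = 0x87CBF
s_6 = InvRound(s_5, k_0) = 0xCE48B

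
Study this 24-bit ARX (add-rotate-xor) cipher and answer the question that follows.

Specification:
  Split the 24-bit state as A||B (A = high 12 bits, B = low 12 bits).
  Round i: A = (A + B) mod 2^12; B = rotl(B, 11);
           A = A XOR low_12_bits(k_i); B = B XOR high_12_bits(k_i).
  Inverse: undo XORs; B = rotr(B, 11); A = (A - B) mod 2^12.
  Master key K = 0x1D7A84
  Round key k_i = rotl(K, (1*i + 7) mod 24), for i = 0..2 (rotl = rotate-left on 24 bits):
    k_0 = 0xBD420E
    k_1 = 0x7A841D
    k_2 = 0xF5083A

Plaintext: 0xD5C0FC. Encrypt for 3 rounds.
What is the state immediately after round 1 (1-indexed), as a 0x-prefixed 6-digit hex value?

0xC56BAA

s_0 = plaintext = 0xD5C0FC
s_1 = Round(s_0, k_0) = 0xC56BAA
s_2 = Round(s_1, k_1) = 0xC1D27D
s_3 = Round(s_2, k_2) = 0x6A066E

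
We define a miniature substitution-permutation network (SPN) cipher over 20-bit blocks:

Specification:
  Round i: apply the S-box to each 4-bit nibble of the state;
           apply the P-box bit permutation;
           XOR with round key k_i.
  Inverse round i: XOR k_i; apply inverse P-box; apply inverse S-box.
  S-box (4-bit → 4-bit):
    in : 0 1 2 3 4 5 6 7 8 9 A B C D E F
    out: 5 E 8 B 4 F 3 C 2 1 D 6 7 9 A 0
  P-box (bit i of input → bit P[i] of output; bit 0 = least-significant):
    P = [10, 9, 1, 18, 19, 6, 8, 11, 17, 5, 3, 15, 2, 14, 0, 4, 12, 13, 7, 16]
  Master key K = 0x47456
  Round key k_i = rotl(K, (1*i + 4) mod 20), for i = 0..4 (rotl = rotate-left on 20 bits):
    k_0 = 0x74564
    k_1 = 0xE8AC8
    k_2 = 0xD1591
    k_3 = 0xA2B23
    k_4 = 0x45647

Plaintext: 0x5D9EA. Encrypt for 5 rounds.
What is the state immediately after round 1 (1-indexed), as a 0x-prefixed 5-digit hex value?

0x079B2

s_0 = plaintext = 0x5D9EA
s_1 = Round(s_0, k_0) = 0x079B2
s_2 = Round(s_1, k_1) = 0x89B19
s_3 = Round(s_2, k_2) = 0xD38FD
s_4 = Round(s_3, k_3) = 0xF7F17
s_5 = Round(s_4, k_4) = 0x05F14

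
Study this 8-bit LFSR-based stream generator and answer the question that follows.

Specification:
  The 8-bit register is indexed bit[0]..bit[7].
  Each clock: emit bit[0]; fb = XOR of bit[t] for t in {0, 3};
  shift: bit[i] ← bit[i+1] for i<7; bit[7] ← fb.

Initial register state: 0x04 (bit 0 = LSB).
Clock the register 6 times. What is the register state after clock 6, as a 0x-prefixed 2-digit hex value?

reg_0 = 0x04
clock 1: out=0, reg = 0x02
clock 2: out=0, reg = 0x01
clock 3: out=1, reg = 0x80
clock 4: out=0, reg = 0x40
clock 5: out=0, reg = 0x20
clock 6: out=0, reg = 0x10

0x10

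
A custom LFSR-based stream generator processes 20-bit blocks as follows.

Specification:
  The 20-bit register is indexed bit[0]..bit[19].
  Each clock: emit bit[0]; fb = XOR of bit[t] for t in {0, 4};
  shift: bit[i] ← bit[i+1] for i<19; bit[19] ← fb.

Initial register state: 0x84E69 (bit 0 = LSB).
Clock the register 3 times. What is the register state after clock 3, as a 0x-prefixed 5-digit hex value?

reg_0 = 0x84E69
clock 1: out=1, reg = 0xC2734
clock 2: out=0, reg = 0xE139A
clock 3: out=0, reg = 0xF09CD

0xF09CD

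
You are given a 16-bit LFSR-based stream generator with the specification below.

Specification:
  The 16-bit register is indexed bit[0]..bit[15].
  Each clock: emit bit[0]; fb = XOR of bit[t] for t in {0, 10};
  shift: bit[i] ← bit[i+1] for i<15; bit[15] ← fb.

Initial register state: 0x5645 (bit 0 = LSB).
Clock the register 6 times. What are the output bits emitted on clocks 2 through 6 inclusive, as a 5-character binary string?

01000

reg_0 = 0x5645
clock 1: out=1, reg = 0x2B22
clock 2: out=0, reg = 0x1591
clock 3: out=1, reg = 0x0AC8
clock 4: out=0, reg = 0x0564
clock 5: out=0, reg = 0x82B2
clock 6: out=0, reg = 0x4159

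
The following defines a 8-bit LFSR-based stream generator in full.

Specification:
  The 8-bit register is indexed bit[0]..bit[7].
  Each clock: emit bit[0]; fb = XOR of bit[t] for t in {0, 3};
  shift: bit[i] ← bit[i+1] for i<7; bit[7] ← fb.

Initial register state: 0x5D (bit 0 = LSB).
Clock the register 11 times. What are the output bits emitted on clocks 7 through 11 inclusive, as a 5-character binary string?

10011

reg_0 = 0x5D
clock 1: out=1, reg = 0x2E
clock 2: out=0, reg = 0x97
clock 3: out=1, reg = 0xCB
clock 4: out=1, reg = 0x65
clock 5: out=1, reg = 0xB2
clock 6: out=0, reg = 0x59
clock 7: out=1, reg = 0x2C
clock 8: out=0, reg = 0x96
clock 9: out=0, reg = 0x4B
clock 10: out=1, reg = 0x25
clock 11: out=1, reg = 0x92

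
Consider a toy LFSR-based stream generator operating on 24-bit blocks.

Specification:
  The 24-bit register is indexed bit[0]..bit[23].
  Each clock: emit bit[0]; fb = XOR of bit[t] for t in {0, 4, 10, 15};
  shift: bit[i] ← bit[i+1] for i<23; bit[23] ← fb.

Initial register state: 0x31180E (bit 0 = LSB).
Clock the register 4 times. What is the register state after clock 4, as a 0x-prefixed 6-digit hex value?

reg_0 = 0x31180E
clock 1: out=0, reg = 0x188C07
clock 2: out=1, reg = 0x8C4603
clock 3: out=1, reg = 0x462301
clock 4: out=1, reg = 0xA31180

0xA31180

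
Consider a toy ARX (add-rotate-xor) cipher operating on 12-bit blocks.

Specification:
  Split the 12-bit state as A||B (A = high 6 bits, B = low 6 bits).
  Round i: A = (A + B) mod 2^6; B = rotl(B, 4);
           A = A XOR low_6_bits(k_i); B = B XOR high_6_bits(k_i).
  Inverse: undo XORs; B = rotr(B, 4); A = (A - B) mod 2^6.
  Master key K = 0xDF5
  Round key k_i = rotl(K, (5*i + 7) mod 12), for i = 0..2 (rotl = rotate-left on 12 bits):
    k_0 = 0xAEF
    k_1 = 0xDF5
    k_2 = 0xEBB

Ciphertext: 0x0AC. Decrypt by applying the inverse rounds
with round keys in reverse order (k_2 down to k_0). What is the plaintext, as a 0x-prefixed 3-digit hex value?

s_0 = ciphertext = 0x0AC
s_1 = InvRound(s_0, k_2) = 0x819
s_2 = InvRound(s_1, k_1) = 0x6FA
s_3 = InvRound(s_2, k_0) = 0xBC5

0xBC5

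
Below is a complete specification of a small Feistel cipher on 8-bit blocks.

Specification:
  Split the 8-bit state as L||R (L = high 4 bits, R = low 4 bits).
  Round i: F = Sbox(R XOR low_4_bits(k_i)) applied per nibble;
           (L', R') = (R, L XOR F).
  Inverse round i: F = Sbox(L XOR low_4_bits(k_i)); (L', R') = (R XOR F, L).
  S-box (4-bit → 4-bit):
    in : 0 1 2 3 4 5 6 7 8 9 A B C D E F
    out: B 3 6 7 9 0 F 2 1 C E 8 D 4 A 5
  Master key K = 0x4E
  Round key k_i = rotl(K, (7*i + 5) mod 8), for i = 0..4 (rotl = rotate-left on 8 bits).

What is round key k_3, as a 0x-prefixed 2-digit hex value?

K = 0x4E
k_0 = rotl(K, (7*0+5) mod 8) = rotl(K, 5) = 0xC9
k_1 = rotl(K, (7*1+5) mod 8) = rotl(K, 4) = 0xE4
k_2 = rotl(K, (7*2+5) mod 8) = rotl(K, 3) = 0x72
k_3 = rotl(K, (7*3+5) mod 8) = rotl(K, 2) = 0x39

0x39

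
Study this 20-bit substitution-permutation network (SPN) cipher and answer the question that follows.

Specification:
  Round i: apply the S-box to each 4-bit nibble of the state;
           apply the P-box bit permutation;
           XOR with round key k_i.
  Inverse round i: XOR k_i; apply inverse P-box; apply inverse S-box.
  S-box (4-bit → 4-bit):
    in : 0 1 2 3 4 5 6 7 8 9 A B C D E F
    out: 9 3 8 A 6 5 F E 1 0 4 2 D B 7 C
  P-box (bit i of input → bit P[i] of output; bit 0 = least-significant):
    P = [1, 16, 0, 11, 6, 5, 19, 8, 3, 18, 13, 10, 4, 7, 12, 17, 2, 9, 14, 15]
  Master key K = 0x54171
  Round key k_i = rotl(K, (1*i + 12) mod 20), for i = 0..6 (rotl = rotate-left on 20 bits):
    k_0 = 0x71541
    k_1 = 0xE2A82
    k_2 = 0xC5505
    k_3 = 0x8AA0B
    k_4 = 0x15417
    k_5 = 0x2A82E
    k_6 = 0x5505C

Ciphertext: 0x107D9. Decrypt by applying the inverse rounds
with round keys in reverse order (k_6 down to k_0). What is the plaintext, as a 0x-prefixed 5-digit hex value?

s_0 = ciphertext = 0x107D9
s_1 = InvRound(s_0, k_6) = 0xE432A
s_2 = InvRound(s_1, k_5) = 0x694F2
s_3 = InvRound(s_2, k_4) = 0xC3B14
s_4 = InvRound(s_3, k_3) = 0x05125
s_5 = InvRound(s_4, k_2) = 0x99349
s_6 = InvRound(s_5, k_1) = 0x27E06
s_7 = InvRound(s_6, k_0) = 0xE9406

0xE9406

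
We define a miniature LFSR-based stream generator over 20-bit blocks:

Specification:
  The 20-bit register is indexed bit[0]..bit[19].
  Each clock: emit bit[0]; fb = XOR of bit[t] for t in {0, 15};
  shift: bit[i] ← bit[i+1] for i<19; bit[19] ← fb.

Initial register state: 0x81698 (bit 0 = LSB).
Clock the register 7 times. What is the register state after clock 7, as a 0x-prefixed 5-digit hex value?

reg_0 = 0x81698
clock 1: out=0, reg = 0x40B4C
clock 2: out=0, reg = 0x205A6
clock 3: out=0, reg = 0x102D3
clock 4: out=1, reg = 0x88169
clock 5: out=1, reg = 0x440B4
clock 6: out=0, reg = 0x2205A
clock 7: out=0, reg = 0x1102D

0x1102D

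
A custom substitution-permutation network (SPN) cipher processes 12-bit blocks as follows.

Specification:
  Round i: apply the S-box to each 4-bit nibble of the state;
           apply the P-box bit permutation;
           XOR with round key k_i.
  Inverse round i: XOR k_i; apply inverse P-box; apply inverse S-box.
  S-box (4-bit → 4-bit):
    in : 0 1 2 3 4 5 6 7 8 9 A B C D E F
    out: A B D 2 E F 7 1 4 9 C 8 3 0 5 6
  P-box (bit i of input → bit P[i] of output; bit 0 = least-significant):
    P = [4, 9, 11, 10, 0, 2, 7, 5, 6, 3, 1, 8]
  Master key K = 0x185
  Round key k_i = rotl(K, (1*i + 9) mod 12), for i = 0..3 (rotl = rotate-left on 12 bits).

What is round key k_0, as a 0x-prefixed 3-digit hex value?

0xA30

K = 0x185
k_0 = rotl(K, (1*0+9) mod 12) = rotl(K, 9) = 0xA30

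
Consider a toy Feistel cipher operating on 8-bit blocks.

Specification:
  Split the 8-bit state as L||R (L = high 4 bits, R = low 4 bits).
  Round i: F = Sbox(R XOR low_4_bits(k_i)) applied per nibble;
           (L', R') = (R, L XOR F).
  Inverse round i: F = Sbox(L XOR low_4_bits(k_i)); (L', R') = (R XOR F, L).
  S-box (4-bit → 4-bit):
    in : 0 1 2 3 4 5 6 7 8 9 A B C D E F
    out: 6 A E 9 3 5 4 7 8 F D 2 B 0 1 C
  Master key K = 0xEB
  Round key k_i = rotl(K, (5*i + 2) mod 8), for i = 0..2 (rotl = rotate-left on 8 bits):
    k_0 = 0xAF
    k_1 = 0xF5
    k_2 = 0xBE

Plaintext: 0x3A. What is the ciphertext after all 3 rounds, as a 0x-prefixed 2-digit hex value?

s_0 = plaintext = 0x3A
s_1 = Round(s_0, k_0) = 0xA6
s_2 = Round(s_1, k_1) = 0x63
s_3 = Round(s_2, k_2) = 0x36

0x36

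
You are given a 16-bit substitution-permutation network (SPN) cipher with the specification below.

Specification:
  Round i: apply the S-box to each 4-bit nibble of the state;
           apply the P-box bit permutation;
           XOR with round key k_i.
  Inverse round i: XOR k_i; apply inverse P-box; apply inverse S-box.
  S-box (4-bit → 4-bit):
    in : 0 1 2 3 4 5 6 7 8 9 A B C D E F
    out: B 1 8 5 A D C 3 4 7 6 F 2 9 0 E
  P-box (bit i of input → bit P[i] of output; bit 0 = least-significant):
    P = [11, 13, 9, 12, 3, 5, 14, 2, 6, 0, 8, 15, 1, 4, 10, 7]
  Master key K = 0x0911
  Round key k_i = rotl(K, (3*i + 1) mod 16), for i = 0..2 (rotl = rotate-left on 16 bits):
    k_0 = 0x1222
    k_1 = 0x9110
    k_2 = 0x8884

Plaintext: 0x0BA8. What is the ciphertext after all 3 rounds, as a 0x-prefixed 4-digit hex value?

0x8DDB

s_0 = plaintext = 0x0BA8
s_1 = Round(s_0, k_0) = 0xD1D1
s_2 = Round(s_1, k_1) = 0x99DE
s_3 = Round(s_2, k_2) = 0x8DDB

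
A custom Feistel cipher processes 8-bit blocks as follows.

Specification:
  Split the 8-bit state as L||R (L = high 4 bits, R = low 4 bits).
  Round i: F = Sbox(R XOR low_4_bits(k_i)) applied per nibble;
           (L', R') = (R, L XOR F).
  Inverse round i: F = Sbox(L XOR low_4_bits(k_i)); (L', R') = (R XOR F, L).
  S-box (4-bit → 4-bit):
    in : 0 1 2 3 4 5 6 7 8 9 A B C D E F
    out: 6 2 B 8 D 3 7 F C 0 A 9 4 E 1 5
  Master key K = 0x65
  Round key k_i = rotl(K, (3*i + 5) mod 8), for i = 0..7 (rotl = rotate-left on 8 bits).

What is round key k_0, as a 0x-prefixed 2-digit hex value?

K = 0x65
k_0 = rotl(K, (3*0+5) mod 8) = rotl(K, 5) = 0xAC

0xAC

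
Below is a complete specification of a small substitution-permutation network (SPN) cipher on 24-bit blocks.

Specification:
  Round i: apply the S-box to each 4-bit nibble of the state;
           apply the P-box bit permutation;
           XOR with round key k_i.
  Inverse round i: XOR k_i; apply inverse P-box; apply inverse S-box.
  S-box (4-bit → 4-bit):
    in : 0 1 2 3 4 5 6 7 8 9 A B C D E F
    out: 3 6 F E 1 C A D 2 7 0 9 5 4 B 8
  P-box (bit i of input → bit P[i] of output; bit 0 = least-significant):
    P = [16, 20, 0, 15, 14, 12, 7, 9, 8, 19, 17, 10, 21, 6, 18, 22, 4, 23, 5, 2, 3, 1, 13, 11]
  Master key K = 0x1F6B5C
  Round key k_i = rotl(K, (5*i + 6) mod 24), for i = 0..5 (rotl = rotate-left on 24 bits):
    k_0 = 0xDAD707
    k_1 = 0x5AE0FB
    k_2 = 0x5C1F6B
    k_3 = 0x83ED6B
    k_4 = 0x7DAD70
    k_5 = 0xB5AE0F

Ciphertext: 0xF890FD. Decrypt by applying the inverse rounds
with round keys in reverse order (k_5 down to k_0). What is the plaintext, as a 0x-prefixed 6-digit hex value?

s_0 = ciphertext = 0xF890FD
s_1 = InvRound(s_0, k_5) = 0x3C3634
s_2 = InvRound(s_1, k_4) = 0xFF646B
s_3 = InvRound(s_2, k_3) = 0xFA70A6
s_4 = InvRound(s_3, k_2) = 0x76977D
s_5 = InvRound(s_4, k_1) = 0x1FCE2A
s_6 = InvRound(s_5, k_0) = 0xB3548C

0xB3548C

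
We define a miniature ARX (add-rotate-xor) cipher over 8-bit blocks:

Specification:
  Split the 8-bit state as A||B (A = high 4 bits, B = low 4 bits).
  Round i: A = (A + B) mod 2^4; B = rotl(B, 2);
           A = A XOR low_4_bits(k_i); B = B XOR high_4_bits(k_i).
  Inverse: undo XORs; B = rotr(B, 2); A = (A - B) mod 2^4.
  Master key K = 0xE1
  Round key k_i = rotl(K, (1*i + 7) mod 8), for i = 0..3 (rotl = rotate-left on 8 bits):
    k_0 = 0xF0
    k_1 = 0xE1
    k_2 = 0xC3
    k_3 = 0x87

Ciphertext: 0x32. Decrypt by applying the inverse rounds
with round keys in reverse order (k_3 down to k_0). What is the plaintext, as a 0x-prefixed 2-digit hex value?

0xC8

s_0 = ciphertext = 0x32
s_1 = InvRound(s_0, k_3) = 0xAA
s_2 = InvRound(s_1, k_2) = 0x09
s_3 = InvRound(s_2, k_1) = 0x4D
s_4 = InvRound(s_3, k_0) = 0xC8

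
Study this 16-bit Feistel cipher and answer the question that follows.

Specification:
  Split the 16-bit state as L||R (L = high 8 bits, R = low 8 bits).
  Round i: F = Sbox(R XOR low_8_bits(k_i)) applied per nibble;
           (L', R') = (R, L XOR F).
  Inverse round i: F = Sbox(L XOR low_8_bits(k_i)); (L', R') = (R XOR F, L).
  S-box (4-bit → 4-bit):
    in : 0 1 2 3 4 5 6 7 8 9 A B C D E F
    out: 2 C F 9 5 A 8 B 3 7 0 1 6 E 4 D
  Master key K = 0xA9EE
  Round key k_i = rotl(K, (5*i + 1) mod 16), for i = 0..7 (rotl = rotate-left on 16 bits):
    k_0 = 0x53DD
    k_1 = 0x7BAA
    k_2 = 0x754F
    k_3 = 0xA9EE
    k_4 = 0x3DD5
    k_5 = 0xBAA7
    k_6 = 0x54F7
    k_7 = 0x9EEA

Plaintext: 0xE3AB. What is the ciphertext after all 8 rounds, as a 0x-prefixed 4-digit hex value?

s_0 = plaintext = 0xE3AB
s_1 = Round(s_0, k_0) = 0xAB5B
s_2 = Round(s_1, k_1) = 0x5B77
s_3 = Round(s_2, k_2) = 0x77C8
s_4 = Round(s_3, k_3) = 0xC88F
s_5 = Round(s_4, k_4) = 0x8F68
s_6 = Round(s_5, k_5) = 0x68E2
s_7 = Round(s_6, k_6) = 0xE2A2
s_8 = Round(s_7, k_7) = 0xA2B1

0xA2B1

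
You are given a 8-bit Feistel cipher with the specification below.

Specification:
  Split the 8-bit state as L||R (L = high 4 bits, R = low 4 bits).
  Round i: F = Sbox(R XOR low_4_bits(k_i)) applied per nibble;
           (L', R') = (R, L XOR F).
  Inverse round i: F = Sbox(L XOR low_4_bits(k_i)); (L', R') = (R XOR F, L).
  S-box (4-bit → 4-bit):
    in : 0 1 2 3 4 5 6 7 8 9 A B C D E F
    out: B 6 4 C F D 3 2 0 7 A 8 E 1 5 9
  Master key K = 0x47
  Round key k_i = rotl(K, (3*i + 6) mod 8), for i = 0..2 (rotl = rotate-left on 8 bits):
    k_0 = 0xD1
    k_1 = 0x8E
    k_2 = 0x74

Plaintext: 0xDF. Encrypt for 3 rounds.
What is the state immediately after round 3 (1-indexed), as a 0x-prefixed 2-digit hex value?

0xC8

s_0 = plaintext = 0xDF
s_1 = Round(s_0, k_0) = 0xF8
s_2 = Round(s_1, k_1) = 0x8C
s_3 = Round(s_2, k_2) = 0xC8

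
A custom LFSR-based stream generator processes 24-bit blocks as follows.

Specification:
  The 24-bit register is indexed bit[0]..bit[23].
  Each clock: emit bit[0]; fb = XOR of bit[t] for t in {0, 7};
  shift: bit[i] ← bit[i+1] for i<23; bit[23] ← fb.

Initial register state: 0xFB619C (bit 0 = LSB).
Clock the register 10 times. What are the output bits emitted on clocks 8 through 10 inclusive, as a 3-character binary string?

reg_0 = 0xFB619C
clock 1: out=0, reg = 0xFDB0CE
clock 2: out=0, reg = 0xFED867
clock 3: out=1, reg = 0xFF6C33
clock 4: out=1, reg = 0xFFB619
clock 5: out=1, reg = 0xFFDB0C
clock 6: out=0, reg = 0x7FED86
clock 7: out=0, reg = 0xBFF6C3
clock 8: out=1, reg = 0x5FFB61
clock 9: out=1, reg = 0xAFFDB0
clock 10: out=0, reg = 0xD7FED8

110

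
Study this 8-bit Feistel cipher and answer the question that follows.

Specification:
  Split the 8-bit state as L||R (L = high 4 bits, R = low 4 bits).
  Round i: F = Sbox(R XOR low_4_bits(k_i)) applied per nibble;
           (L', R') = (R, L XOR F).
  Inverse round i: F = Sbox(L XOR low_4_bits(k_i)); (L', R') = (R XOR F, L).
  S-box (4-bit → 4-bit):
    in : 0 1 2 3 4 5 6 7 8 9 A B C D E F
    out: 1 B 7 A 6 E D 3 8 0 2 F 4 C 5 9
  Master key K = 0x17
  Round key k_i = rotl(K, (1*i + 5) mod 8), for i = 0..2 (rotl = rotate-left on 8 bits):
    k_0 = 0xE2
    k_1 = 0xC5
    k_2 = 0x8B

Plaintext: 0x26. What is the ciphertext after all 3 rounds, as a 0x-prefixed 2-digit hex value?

s_0 = plaintext = 0x26
s_1 = Round(s_0, k_0) = 0x64
s_2 = Round(s_1, k_1) = 0x4D
s_3 = Round(s_2, k_2) = 0xD9

0xD9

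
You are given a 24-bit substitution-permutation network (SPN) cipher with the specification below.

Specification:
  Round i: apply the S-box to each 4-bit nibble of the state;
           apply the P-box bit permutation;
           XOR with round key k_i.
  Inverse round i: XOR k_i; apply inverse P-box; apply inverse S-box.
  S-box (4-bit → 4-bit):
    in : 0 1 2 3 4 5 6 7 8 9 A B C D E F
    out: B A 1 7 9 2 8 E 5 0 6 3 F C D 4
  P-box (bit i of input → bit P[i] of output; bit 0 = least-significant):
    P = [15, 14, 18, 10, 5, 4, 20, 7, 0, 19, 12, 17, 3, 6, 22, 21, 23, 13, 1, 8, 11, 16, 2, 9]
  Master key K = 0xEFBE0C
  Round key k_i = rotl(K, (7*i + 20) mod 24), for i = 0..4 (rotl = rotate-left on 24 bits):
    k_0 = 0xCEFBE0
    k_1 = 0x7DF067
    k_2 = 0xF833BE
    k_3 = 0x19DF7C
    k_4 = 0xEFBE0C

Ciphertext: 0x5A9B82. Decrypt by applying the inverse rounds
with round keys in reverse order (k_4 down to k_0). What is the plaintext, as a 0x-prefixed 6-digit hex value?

s_0 = ciphertext = 0x5A9B82
s_1 = InvRound(s_0, k_4) = 0xAC49DD
s_2 = InvRound(s_1, k_3) = 0x1268EE
s_3 = InvRound(s_2, k_2) = 0x447755
s_4 = InvRound(s_3, k_1) = 0x1D6534
s_5 = InvRound(s_4, k_0) = 0xC2AD74

0xC2AD74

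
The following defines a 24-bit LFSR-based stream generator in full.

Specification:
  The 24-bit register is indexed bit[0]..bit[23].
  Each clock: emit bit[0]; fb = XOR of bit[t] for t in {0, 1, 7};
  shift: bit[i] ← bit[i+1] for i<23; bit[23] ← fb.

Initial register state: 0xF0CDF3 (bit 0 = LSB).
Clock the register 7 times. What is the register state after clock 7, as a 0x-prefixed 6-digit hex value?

0x23E19B

reg_0 = 0xF0CDF3
clock 1: out=1, reg = 0xF866F9
clock 2: out=1, reg = 0x7C337C
clock 3: out=0, reg = 0x3E19BE
clock 4: out=0, reg = 0x1F0CDF
clock 5: out=1, reg = 0x8F866F
clock 6: out=1, reg = 0x47C337
clock 7: out=1, reg = 0x23E19B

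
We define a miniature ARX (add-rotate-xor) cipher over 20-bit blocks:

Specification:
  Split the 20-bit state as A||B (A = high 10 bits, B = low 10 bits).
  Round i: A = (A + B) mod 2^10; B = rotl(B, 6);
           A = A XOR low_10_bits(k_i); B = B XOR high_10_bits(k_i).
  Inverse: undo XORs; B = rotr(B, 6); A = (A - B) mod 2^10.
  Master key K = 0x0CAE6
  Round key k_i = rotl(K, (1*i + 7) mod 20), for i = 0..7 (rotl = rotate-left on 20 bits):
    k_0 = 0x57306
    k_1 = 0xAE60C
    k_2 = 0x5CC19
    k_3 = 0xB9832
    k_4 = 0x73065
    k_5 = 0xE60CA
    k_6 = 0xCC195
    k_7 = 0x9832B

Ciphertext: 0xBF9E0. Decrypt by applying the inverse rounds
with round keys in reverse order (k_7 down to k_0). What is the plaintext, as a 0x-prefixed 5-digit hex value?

0xA9A85

s_0 = ciphertext = 0xBF9E0
s_1 = InvRound(s_0, k_7) = 0x71C0E
s_2 = InvRound(s_1, k_6) = 0x19BEC
s_3 = InvRound(s_2, k_5) = 0x5AF41
s_4 = InvRound(s_3, k_4) = 0x0D0DA
s_5 = InvRound(s_4, k_3) = 0x0FBC8
s_6 = InvRound(s_5, k_2) = 0x1B7BA
s_7 = InvRound(s_6, k_1) = 0x8B434
s_8 = InvRound(s_7, k_0) = 0xA9A85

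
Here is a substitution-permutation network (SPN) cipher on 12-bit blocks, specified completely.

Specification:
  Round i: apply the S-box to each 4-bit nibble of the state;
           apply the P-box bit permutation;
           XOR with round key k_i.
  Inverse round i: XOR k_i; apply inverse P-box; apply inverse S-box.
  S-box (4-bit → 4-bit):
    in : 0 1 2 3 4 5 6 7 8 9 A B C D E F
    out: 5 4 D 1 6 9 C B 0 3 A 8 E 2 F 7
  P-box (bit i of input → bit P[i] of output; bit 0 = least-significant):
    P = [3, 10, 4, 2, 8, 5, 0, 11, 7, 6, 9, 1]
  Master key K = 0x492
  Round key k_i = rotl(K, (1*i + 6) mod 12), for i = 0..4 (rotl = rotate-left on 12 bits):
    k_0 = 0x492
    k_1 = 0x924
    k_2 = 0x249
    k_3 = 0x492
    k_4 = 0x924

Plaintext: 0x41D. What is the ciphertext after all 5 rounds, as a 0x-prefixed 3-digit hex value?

s_0 = plaintext = 0x41D
s_1 = Round(s_0, k_0) = 0x2D3
s_2 = Round(s_1, k_1) = 0xB8E
s_3 = Round(s_2, k_2) = 0x657
s_4 = Round(s_3, k_3) = 0xB9C
s_5 = Round(s_4, k_4) = 0xC12

0xC12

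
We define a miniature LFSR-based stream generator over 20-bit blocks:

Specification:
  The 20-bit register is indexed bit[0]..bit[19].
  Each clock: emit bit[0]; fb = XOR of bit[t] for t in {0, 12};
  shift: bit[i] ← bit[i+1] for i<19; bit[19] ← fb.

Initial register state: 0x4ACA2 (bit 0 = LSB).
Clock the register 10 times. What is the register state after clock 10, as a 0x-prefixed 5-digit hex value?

0x3A12B

reg_0 = 0x4ACA2
clock 1: out=0, reg = 0x25651
clock 2: out=1, reg = 0x12B28
clock 3: out=0, reg = 0x09594
clock 4: out=0, reg = 0x84ACA
clock 5: out=0, reg = 0x42565
clock 6: out=1, reg = 0xA12B2
clock 7: out=0, reg = 0xD0959
clock 8: out=1, reg = 0xE84AC
clock 9: out=0, reg = 0x74256
clock 10: out=0, reg = 0x3A12B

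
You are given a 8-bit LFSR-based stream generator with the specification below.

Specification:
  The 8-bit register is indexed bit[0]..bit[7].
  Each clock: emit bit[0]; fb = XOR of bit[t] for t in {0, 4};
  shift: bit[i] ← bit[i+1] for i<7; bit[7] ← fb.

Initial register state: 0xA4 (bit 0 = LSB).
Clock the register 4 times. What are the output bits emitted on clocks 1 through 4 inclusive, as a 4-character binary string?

0010

reg_0 = 0xA4
clock 1: out=0, reg = 0x52
clock 2: out=0, reg = 0xA9
clock 3: out=1, reg = 0xD4
clock 4: out=0, reg = 0xEA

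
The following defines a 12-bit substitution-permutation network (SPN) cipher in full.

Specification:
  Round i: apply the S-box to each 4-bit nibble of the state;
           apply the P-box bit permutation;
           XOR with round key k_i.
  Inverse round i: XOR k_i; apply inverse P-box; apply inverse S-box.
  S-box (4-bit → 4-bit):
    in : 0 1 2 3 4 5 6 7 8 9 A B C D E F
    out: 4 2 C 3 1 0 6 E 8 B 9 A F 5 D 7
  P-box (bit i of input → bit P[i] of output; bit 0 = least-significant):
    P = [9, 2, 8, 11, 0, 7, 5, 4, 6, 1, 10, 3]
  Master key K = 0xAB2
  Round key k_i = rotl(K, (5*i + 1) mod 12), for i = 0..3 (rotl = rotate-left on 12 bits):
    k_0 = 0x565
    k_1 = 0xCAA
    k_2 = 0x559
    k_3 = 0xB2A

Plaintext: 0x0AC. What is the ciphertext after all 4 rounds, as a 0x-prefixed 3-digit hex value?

s_0 = plaintext = 0x0AC
s_1 = Round(s_0, k_0) = 0xA70
s_2 = Round(s_1, k_1) = 0xD52
s_3 = Round(s_2, k_2) = 0x819
s_4 = Round(s_3, k_3) = 0x1A6

0x1A6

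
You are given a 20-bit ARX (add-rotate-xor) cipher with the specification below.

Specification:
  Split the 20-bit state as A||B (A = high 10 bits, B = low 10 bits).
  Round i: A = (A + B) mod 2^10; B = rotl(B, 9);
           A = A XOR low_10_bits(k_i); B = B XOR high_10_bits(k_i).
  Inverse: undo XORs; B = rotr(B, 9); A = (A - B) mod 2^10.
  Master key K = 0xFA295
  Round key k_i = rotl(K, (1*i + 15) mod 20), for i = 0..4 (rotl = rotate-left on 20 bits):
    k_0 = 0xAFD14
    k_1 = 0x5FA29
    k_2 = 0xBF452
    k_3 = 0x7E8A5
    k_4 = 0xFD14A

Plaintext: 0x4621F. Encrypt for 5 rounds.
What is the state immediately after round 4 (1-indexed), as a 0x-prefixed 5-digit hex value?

s_0 = plaintext = 0x4621F
s_1 = Round(s_0, k_0) = 0x88DB0
s_2 = Round(s_1, k_1) = 0x7E9A6
s_3 = Round(s_2, k_2) = 0xFCA2E
s_4 = Round(s_3, k_3) = 0xA14ED
s_5 = Round(s_4, k_4) = 0x8E182

0xA14ED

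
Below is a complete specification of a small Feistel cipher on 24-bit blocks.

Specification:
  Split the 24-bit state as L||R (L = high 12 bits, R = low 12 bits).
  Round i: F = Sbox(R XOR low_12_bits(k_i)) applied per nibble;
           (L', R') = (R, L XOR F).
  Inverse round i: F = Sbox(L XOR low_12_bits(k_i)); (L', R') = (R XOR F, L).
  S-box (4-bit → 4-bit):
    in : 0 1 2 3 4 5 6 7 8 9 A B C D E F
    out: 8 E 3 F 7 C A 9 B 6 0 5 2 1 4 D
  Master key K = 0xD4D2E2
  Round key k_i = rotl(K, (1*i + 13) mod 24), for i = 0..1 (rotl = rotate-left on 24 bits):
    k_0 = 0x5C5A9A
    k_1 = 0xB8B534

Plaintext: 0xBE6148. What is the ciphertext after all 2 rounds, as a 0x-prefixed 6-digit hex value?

0xEF5466

s_0 = plaintext = 0xBE6148
s_1 = Round(s_0, k_0) = 0x148EF5
s_2 = Round(s_1, k_1) = 0xEF5466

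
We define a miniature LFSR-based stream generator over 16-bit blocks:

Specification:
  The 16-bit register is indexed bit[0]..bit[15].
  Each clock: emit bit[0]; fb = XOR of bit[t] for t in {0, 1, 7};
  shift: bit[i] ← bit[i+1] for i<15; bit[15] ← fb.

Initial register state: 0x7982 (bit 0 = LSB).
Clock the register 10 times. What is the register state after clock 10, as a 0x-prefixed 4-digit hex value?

reg_0 = 0x7982
clock 1: out=0, reg = 0x3CC1
clock 2: out=1, reg = 0x1E60
clock 3: out=0, reg = 0x0F30
clock 4: out=0, reg = 0x0798
clock 5: out=0, reg = 0x83CC
clock 6: out=0, reg = 0xC1E6
clock 7: out=0, reg = 0x60F3
clock 8: out=1, reg = 0xB079
clock 9: out=1, reg = 0xD83C
clock 10: out=0, reg = 0x6C1E

0x6C1E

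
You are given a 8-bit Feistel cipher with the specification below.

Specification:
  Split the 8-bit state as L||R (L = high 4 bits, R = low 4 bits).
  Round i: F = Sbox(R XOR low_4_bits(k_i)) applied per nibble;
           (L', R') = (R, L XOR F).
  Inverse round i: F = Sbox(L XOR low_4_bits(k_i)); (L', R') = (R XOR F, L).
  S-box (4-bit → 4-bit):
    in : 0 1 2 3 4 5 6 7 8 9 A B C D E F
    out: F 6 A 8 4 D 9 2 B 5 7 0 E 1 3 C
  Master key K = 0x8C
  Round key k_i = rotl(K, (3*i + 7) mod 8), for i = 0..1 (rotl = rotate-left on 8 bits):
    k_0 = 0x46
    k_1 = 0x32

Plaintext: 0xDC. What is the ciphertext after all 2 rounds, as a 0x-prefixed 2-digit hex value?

s_0 = plaintext = 0xDC
s_1 = Round(s_0, k_0) = 0xCA
s_2 = Round(s_1, k_1) = 0xA7

0xA7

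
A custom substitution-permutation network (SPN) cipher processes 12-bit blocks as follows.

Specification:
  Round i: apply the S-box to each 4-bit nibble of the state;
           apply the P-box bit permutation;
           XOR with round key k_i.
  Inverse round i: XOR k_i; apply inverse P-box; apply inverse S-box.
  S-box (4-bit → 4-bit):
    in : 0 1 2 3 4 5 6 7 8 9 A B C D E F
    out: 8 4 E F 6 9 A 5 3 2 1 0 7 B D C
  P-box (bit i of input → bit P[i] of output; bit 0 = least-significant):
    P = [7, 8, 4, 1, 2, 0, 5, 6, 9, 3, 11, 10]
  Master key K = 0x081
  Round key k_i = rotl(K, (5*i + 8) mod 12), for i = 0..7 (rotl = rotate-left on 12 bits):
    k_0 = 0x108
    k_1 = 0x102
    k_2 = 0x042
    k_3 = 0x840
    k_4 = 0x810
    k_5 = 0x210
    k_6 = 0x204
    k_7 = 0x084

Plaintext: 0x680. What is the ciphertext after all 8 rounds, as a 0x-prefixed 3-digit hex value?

s_0 = plaintext = 0x680
s_1 = Round(s_0, k_0) = 0x507
s_2 = Round(s_1, k_1) = 0x7D2
s_3 = Round(s_2, k_2) = 0xB15
s_4 = Round(s_3, k_3) = 0x8E2
s_5 = Round(s_4, k_4) = 0xB6E
s_6 = Round(s_5, k_5) = 0x2C3
s_7 = Round(s_6, k_6) = 0xFBB
s_8 = Round(s_7, k_7) = 0xC84

0xC84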